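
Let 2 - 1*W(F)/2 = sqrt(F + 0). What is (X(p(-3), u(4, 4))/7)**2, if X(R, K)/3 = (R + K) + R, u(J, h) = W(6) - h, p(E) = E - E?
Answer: 216/49 ≈ 4.4082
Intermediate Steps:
W(F) = 4 - 2*sqrt(F) (W(F) = 4 - 2*sqrt(F + 0) = 4 - 2*sqrt(F))
p(E) = 0
u(J, h) = 4 - h - 2*sqrt(6) (u(J, h) = (4 - 2*sqrt(6)) - h = 4 - h - 2*sqrt(6))
X(R, K) = 3*K + 6*R (X(R, K) = 3*((R + K) + R) = 3*((K + R) + R) = 3*(K + 2*R) = 3*K + 6*R)
(X(p(-3), u(4, 4))/7)**2 = ((3*(4 - 1*4 - 2*sqrt(6)) + 6*0)/7)**2 = ((3*(4 - 4 - 2*sqrt(6)) + 0)*(1/7))**2 = ((3*(-2*sqrt(6)) + 0)*(1/7))**2 = ((-6*sqrt(6) + 0)*(1/7))**2 = (-6*sqrt(6)*(1/7))**2 = (-6*sqrt(6)/7)**2 = 216/49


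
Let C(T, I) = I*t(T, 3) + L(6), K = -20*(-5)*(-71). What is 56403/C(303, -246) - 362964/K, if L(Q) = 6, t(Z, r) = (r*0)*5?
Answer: 33553257/3550 ≈ 9451.6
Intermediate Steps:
t(Z, r) = 0 (t(Z, r) = 0*5 = 0)
K = -7100 (K = 100*(-71) = -7100)
C(T, I) = 6 (C(T, I) = I*0 + 6 = 0 + 6 = 6)
56403/C(303, -246) - 362964/K = 56403/6 - 362964/(-7100) = 56403*(⅙) - 362964*(-1/7100) = 18801/2 + 90741/1775 = 33553257/3550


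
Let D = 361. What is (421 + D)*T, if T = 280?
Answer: 218960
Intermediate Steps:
(421 + D)*T = (421 + 361)*280 = 782*280 = 218960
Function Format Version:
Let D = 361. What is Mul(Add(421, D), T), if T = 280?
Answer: 218960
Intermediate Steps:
Mul(Add(421, D), T) = Mul(Add(421, 361), 280) = Mul(782, 280) = 218960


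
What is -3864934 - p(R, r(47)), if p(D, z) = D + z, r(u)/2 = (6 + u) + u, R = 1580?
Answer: -3866714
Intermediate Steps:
r(u) = 12 + 4*u (r(u) = 2*((6 + u) + u) = 2*(6 + 2*u) = 12 + 4*u)
-3864934 - p(R, r(47)) = -3864934 - (1580 + (12 + 4*47)) = -3864934 - (1580 + (12 + 188)) = -3864934 - (1580 + 200) = -3864934 - 1*1780 = -3864934 - 1780 = -3866714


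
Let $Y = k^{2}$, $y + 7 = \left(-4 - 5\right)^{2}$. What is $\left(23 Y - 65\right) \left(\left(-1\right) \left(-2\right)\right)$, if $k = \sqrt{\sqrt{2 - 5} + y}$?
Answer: $3274 + 46 i \sqrt{3} \approx 3274.0 + 79.674 i$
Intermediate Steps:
$y = 74$ ($y = -7 + \left(-4 - 5\right)^{2} = -7 + \left(-9\right)^{2} = -7 + 81 = 74$)
$k = \sqrt{74 + i \sqrt{3}}$ ($k = \sqrt{\sqrt{2 - 5} + 74} = \sqrt{\sqrt{-3} + 74} = \sqrt{i \sqrt{3} + 74} = \sqrt{74 + i \sqrt{3}} \approx 8.6029 + 0.1007 i$)
$Y = 74 + i \sqrt{3}$ ($Y = \left(\sqrt{74 + i \sqrt{3}}\right)^{2} = 74 + i \sqrt{3} \approx 74.0 + 1.732 i$)
$\left(23 Y - 65\right) \left(\left(-1\right) \left(-2\right)\right) = \left(23 \left(74 + i \sqrt{3}\right) - 65\right) \left(\left(-1\right) \left(-2\right)\right) = \left(\left(1702 + 23 i \sqrt{3}\right) - 65\right) 2 = \left(1637 + 23 i \sqrt{3}\right) 2 = 3274 + 46 i \sqrt{3}$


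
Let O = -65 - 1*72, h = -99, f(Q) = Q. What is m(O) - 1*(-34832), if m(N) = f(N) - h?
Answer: 34794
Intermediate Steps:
O = -137 (O = -65 - 72 = -137)
m(N) = 99 + N (m(N) = N - 1*(-99) = N + 99 = 99 + N)
m(O) - 1*(-34832) = (99 - 137) - 1*(-34832) = -38 + 34832 = 34794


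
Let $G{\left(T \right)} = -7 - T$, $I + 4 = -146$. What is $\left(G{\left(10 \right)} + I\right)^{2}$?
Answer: $27889$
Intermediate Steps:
$I = -150$ ($I = -4 - 146 = -150$)
$\left(G{\left(10 \right)} + I\right)^{2} = \left(\left(-7 - 10\right) - 150\right)^{2} = \left(-17 - 150\right)^{2} = \left(-167\right)^{2} = 27889$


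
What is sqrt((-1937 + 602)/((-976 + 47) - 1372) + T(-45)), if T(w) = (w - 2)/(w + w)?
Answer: sqrt(583679330)/23010 ≈ 1.0500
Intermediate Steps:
T(w) = (-2 + w)/(2*w) (T(w) = (-2 + w)/((2*w)) = (-2 + w)*(1/(2*w)) = (-2 + w)/(2*w))
sqrt((-1937 + 602)/((-976 + 47) - 1372) + T(-45)) = sqrt((-1937 + 602)/((-976 + 47) - 1372) + (1/2)*(-2 - 45)/(-45)) = sqrt(-1335/(-929 - 1372) + (1/2)*(-1/45)*(-47)) = sqrt(-1335/(-2301) + 47/90) = sqrt(-1335*(-1/2301) + 47/90) = sqrt(445/767 + 47/90) = sqrt(76099/69030) = sqrt(583679330)/23010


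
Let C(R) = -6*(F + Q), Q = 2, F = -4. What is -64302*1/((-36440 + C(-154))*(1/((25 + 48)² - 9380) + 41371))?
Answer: 6202081/145359793280 ≈ 4.2667e-5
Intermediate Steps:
C(R) = 12 (C(R) = -6*(-4 + 2) = -6*(-2) = 12)
-64302*1/((-36440 + C(-154))*(1/((25 + 48)² - 9380) + 41371)) = -64302*1/((-36440 + 12)*(1/((25 + 48)² - 9380) + 41371)) = -64302*(-1/(36428*(1/(73² - 9380) + 41371))) = -64302*(-1/(36428*(1/(5329 - 9380) + 41371))) = -64302*(-1/(36428*(1/(-4051) + 41371))) = -64302*(-1/(36428*(-1/4051 + 41371))) = -64302/((167593920/4051)*(-36428)) = -64302/(-6105111317760/4051) = -64302*(-4051/6105111317760) = 6202081/145359793280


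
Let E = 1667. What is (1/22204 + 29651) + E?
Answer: 695384873/22204 ≈ 31318.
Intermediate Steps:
(1/22204 + 29651) + E = (1/22204 + 29651) + 1667 = 658370805/22204 + 1667 = 695384873/22204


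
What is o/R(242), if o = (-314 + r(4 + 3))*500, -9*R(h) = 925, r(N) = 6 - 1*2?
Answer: 55800/37 ≈ 1508.1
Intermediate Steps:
r(N) = 4 (r(N) = 6 - 2 = 4)
R(h) = -925/9 (R(h) = -⅑*925 = -925/9)
o = -155000 (o = (-314 + 4)*500 = -310*500 = -155000)
o/R(242) = -155000/(-925/9) = -155000*(-9/925) = 55800/37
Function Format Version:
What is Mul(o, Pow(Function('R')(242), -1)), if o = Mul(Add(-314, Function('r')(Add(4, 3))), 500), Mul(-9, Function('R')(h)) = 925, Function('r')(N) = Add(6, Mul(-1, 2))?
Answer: Rational(55800, 37) ≈ 1508.1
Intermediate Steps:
Function('r')(N) = 4 (Function('r')(N) = Add(6, -2) = 4)
Function('R')(h) = Rational(-925, 9) (Function('R')(h) = Mul(Rational(-1, 9), 925) = Rational(-925, 9))
o = -155000 (o = Mul(Add(-314, 4), 500) = Mul(-310, 500) = -155000)
Mul(o, Pow(Function('R')(242), -1)) = Mul(-155000, Pow(Rational(-925, 9), -1)) = Mul(-155000, Rational(-9, 925)) = Rational(55800, 37)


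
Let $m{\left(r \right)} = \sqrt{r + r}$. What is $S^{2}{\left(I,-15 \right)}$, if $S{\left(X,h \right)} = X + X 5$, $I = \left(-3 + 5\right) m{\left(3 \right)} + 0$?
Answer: $864$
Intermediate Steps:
$m{\left(r \right)} = \sqrt{2} \sqrt{r}$ ($m{\left(r \right)} = \sqrt{2 r} = \sqrt{2} \sqrt{r}$)
$I = 2 \sqrt{6}$ ($I = \left(-3 + 5\right) \sqrt{2} \sqrt{3} + 0 = 2 \sqrt{6} + 0 = 2 \sqrt{6} \approx 4.899$)
$S{\left(X,h \right)} = 6 X$ ($S{\left(X,h \right)} = X + 5 X = 6 X$)
$S^{2}{\left(I,-15 \right)} = \left(6 \cdot 2 \sqrt{6}\right)^{2} = \left(12 \sqrt{6}\right)^{2} = 864$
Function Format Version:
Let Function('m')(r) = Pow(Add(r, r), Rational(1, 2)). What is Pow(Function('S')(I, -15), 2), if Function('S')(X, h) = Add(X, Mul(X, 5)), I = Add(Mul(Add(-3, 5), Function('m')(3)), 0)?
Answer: 864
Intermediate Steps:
Function('m')(r) = Mul(Pow(2, Rational(1, 2)), Pow(r, Rational(1, 2))) (Function('m')(r) = Pow(Mul(2, r), Rational(1, 2)) = Mul(Pow(2, Rational(1, 2)), Pow(r, Rational(1, 2))))
I = Mul(2, Pow(6, Rational(1, 2))) (I = Add(Mul(Add(-3, 5), Mul(Pow(2, Rational(1, 2)), Pow(3, Rational(1, 2)))), 0) = Add(Mul(2, Pow(6, Rational(1, 2))), 0) = Mul(2, Pow(6, Rational(1, 2))) ≈ 4.8990)
Function('S')(X, h) = Mul(6, X) (Function('S')(X, h) = Add(X, Mul(5, X)) = Mul(6, X))
Pow(Function('S')(I, -15), 2) = Pow(Mul(6, Mul(2, Pow(6, Rational(1, 2)))), 2) = Pow(Mul(12, Pow(6, Rational(1, 2))), 2) = 864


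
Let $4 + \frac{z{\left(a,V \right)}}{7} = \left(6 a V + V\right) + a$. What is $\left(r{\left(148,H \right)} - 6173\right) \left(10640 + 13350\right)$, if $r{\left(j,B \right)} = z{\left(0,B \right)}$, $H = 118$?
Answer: $-128946250$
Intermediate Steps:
$z{\left(a,V \right)} = -28 + 7 V + 7 a + 42 V a$ ($z{\left(a,V \right)} = -28 + 7 \left(\left(6 a V + V\right) + a\right) = -28 + 7 \left(\left(6 V a + V\right) + a\right) = -28 + 7 \left(\left(V + 6 V a\right) + a\right) = -28 + 7 \left(V + a + 6 V a\right) = -28 + \left(7 V + 7 a + 42 V a\right) = -28 + 7 V + 7 a + 42 V a$)
$r{\left(j,B \right)} = -28 + 7 B$ ($r{\left(j,B \right)} = -28 + 7 B + 7 \cdot 0 + 42 B 0 = -28 + 7 B + 0 + 0 = -28 + 7 B$)
$\left(r{\left(148,H \right)} - 6173\right) \left(10640 + 13350\right) = \left(\left(-28 + 7 \cdot 118\right) - 6173\right) \left(10640 + 13350\right) = \left(\left(-28 + 826\right) - 6173\right) 23990 = \left(798 - 6173\right) 23990 = \left(-5375\right) 23990 = -128946250$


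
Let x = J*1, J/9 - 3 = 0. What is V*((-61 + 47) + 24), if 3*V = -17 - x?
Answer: -440/3 ≈ -146.67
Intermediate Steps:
J = 27 (J = 27 + 9*0 = 27 + 0 = 27)
x = 27 (x = 27*1 = 27)
V = -44/3 (V = (-17 - 1*27)/3 = (-17 - 27)/3 = (⅓)*(-44) = -44/3 ≈ -14.667)
V*((-61 + 47) + 24) = -44*((-61 + 47) + 24)/3 = -44*(-14 + 24)/3 = -44/3*10 = -440/3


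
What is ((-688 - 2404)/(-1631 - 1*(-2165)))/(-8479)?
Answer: 1546/2263893 ≈ 0.00068289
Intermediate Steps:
((-688 - 2404)/(-1631 - 1*(-2165)))/(-8479) = -3092/(-1631 + 2165)*(-1/8479) = -3092/534*(-1/8479) = -3092*1/534*(-1/8479) = -1546/267*(-1/8479) = 1546/2263893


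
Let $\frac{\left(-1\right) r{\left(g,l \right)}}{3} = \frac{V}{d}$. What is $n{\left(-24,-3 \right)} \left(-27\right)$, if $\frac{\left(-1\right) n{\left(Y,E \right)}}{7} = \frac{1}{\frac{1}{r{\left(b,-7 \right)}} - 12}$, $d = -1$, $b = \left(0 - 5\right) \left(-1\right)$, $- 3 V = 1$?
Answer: $- \frac{189}{13} \approx -14.538$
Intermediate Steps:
$V = - \frac{1}{3}$ ($V = \left(- \frac{1}{3}\right) 1 = - \frac{1}{3} \approx -0.33333$)
$b = 5$ ($b = \left(-5\right) \left(-1\right) = 5$)
$r{\left(g,l \right)} = -1$ ($r{\left(g,l \right)} = - 3 \left(- \frac{1}{3 \left(-1\right)}\right) = - 3 \left(\left(- \frac{1}{3}\right) \left(-1\right)\right) = \left(-3\right) \frac{1}{3} = -1$)
$n{\left(Y,E \right)} = \frac{7}{13}$ ($n{\left(Y,E \right)} = - \frac{7}{\frac{1}{-1} - 12} = - \frac{7}{-1 - 12} = - \frac{7}{-13} = \left(-7\right) \left(- \frac{1}{13}\right) = \frac{7}{13}$)
$n{\left(-24,-3 \right)} \left(-27\right) = \frac{7}{13} \left(-27\right) = - \frac{189}{13}$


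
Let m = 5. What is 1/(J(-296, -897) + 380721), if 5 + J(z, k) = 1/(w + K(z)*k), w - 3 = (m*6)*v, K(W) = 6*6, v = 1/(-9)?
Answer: 96877/36882623929 ≈ 2.6266e-6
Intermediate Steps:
v = -⅑ ≈ -0.11111
K(W) = 36
w = -⅓ (w = 3 + (5*6)*(-⅑) = 3 + 30*(-⅑) = 3 - 10/3 = -⅓ ≈ -0.33333)
J(z, k) = -5 + 1/(-⅓ + 36*k)
1/(J(-296, -897) + 380721) = 1/(4*(2 - 135*(-897))/(-1 + 108*(-897)) + 380721) = 1/(4*(2 + 121095)/(-1 - 96876) + 380721) = 1/(4*121097/(-96877) + 380721) = 1/(4*(-1/96877)*121097 + 380721) = 1/(-484388/96877 + 380721) = 1/(36882623929/96877) = 96877/36882623929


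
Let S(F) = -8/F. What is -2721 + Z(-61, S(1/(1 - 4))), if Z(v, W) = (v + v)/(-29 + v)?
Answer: -122384/45 ≈ -2719.6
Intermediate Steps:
Z(v, W) = 2*v/(-29 + v) (Z(v, W) = (2*v)/(-29 + v) = 2*v/(-29 + v))
-2721 + Z(-61, S(1/(1 - 4))) = -2721 + 2*(-61)/(-29 - 61) = -2721 + 2*(-61)/(-90) = -2721 + 2*(-61)*(-1/90) = -2721 + 61/45 = -122384/45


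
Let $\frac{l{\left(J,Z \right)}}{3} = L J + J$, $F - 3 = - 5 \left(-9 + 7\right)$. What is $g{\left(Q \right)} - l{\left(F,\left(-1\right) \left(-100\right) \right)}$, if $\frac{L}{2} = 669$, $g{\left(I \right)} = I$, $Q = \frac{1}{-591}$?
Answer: $- \frac{30862612}{591} \approx -52221.0$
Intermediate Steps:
$F = 13$ ($F = 3 - 5 \left(-9 + 7\right) = 3 - -10 = 3 + 10 = 13$)
$Q = - \frac{1}{591} \approx -0.001692$
$L = 1338$ ($L = 2 \cdot 669 = 1338$)
$l{\left(J,Z \right)} = 4017 J$ ($l{\left(J,Z \right)} = 3 \left(1338 J + J\right) = 3 \cdot 1339 J = 4017 J$)
$g{\left(Q \right)} - l{\left(F,\left(-1\right) \left(-100\right) \right)} = - \frac{1}{591} - 4017 \cdot 13 = - \frac{1}{591} - 52221 = - \frac{30862612}{591}$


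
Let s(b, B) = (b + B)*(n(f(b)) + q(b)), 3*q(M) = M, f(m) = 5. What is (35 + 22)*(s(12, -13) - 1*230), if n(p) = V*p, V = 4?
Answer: -14478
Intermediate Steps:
q(M) = M/3
n(p) = 4*p
s(b, B) = (20 + b/3)*(B + b) (s(b, B) = (b + B)*(4*5 + b/3) = (B + b)*(20 + b/3) = (20 + b/3)*(B + b))
(35 + 22)*(s(12, -13) - 1*230) = (35 + 22)*((20*(-13) + 20*12 + (⅓)*12² + (⅓)*(-13)*12) - 1*230) = 57*((-260 + 240 + (⅓)*144 - 52) - 230) = 57*((-260 + 240 + 48 - 52) - 230) = 57*(-24 - 230) = 57*(-254) = -14478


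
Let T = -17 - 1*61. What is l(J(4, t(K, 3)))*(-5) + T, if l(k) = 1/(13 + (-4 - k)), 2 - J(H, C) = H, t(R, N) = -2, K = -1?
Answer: -863/11 ≈ -78.455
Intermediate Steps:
J(H, C) = 2 - H
T = -78 (T = -17 - 61 = -78)
l(k) = 1/(9 - k)
l(J(4, t(K, 3)))*(-5) + T = -1/(-9 + (2 - 1*4))*(-5) - 78 = -1/(-9 + (2 - 4))*(-5) - 78 = -1/(-9 - 2)*(-5) - 78 = -1/(-11)*(-5) - 78 = -1*(-1/11)*(-5) - 78 = (1/11)*(-5) - 78 = -5/11 - 78 = -863/11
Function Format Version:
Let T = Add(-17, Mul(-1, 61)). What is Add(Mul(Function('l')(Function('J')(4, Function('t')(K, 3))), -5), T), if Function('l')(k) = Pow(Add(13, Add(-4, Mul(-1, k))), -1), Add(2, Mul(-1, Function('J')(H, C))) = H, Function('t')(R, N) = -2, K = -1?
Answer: Rational(-863, 11) ≈ -78.455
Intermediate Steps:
Function('J')(H, C) = Add(2, Mul(-1, H))
T = -78 (T = Add(-17, -61) = -78)
Function('l')(k) = Pow(Add(9, Mul(-1, k)), -1)
Add(Mul(Function('l')(Function('J')(4, Function('t')(K, 3))), -5), T) = Add(Mul(Mul(-1, Pow(Add(-9, Add(2, Mul(-1, 4))), -1)), -5), -78) = Add(Mul(Mul(-1, Pow(Add(-9, Add(2, -4)), -1)), -5), -78) = Add(Mul(Mul(-1, Pow(Add(-9, -2), -1)), -5), -78) = Add(Mul(Mul(-1, Pow(-11, -1)), -5), -78) = Add(Mul(Mul(-1, Rational(-1, 11)), -5), -78) = Add(Mul(Rational(1, 11), -5), -78) = Add(Rational(-5, 11), -78) = Rational(-863, 11)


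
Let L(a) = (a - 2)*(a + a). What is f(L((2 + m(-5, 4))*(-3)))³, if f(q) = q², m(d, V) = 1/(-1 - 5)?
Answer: 20179187015625/64 ≈ 3.1530e+11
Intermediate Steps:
m(d, V) = -⅙ (m(d, V) = 1/(-6) = -⅙)
L(a) = 2*a*(-2 + a) (L(a) = (-2 + a)*(2*a) = 2*a*(-2 + a))
f(L((2 + m(-5, 4))*(-3)))³ = ((2*((2 - ⅙)*(-3))*(-2 + (2 - ⅙)*(-3)))²)³ = ((2*((11/6)*(-3))*(-2 + (11/6)*(-3)))²)³ = ((2*(-11/2)*(-2 - 11/2))²)³ = ((2*(-11/2)*(-15/2))²)³ = ((165/2)²)³ = (27225/4)³ = 20179187015625/64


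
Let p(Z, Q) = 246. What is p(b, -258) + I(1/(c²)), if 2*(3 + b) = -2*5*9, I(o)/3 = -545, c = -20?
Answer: -1389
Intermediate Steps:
I(o) = -1635 (I(o) = 3*(-545) = -1635)
b = -48 (b = -3 + (-2*5*9)/2 = -3 + (-10*9)/2 = -3 + (½)*(-90) = -3 - 45 = -48)
p(b, -258) + I(1/(c²)) = 246 - 1635 = -1389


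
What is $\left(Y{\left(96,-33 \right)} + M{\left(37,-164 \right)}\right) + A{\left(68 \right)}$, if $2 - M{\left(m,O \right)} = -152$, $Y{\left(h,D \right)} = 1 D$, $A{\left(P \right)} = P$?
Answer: $189$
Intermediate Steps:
$Y{\left(h,D \right)} = D$
$M{\left(m,O \right)} = 154$ ($M{\left(m,O \right)} = 2 - -152 = 2 + 152 = 154$)
$\left(Y{\left(96,-33 \right)} + M{\left(37,-164 \right)}\right) + A{\left(68 \right)} = \left(-33 + 154\right) + 68 = 121 + 68 = 189$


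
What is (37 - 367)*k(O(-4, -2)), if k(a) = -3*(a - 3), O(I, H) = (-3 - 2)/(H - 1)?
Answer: -1320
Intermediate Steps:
O(I, H) = -5/(-1 + H)
k(a) = 9 - 3*a (k(a) = -3*(-3 + a) = 9 - 3*a)
(37 - 367)*k(O(-4, -2)) = (37 - 367)*(9 - (-15)/(-1 - 2)) = -330*(9 - (-15)/(-3)) = -330*(9 - (-15)*(-1)/3) = -330*(9 - 3*5/3) = -330*(9 - 5) = -330*4 = -1320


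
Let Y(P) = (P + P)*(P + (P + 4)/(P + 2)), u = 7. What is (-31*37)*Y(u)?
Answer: -1188292/9 ≈ -1.3203e+5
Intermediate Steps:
Y(P) = 2*P*(P + (4 + P)/(2 + P)) (Y(P) = (2*P)*(P + (4 + P)/(2 + P)) = 2*P*(P + (4 + P)/(2 + P)))
(-31*37)*Y(u) = (-31*37)*(2*7*(4 + 7**2 + 3*7)/(2 + 7)) = -2294*7*(4 + 49 + 21)/9 = -2294*7*74/9 = -1147*1036/9 = -1188292/9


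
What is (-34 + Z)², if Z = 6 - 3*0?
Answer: 784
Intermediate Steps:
Z = 6 (Z = 6 + 0 = 6)
(-34 + Z)² = (-34 + 6)² = (-28)² = 784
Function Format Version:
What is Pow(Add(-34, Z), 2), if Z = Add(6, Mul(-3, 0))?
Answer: 784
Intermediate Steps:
Z = 6 (Z = Add(6, 0) = 6)
Pow(Add(-34, Z), 2) = Pow(Add(-34, 6), 2) = Pow(-28, 2) = 784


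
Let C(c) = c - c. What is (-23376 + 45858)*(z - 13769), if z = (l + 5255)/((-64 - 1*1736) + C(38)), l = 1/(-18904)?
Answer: -585306201791431/1890400 ≈ -3.0962e+8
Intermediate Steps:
C(c) = 0
l = -1/18904 ≈ -5.2899e-5
z = -99340519/34027200 (z = (-1/18904 + 5255)/((-64 - 1*1736) + 0) = 99340519/(18904*((-64 - 1736) + 0)) = 99340519/(18904*(-1800 + 0)) = (99340519/18904)/(-1800) = (99340519/18904)*(-1/1800) = -99340519/34027200 ≈ -2.9194)
(-23376 + 45858)*(z - 13769) = (-23376 + 45858)*(-99340519/34027200 - 13769) = 22482*(-468619857319/34027200) = -585306201791431/1890400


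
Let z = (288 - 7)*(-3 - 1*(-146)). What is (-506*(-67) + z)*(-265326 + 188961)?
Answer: -5657501025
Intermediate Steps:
z = 40183 (z = 281*(-3 + 146) = 281*143 = 40183)
(-506*(-67) + z)*(-265326 + 188961) = (-506*(-67) + 40183)*(-265326 + 188961) = (33902 + 40183)*(-76365) = 74085*(-76365) = -5657501025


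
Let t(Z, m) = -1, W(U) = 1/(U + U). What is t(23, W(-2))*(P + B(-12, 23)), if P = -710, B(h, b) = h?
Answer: 722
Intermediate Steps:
W(U) = 1/(2*U)
t(23, W(-2))*(P + B(-12, 23)) = -(-710 - 12) = -1*(-722) = 722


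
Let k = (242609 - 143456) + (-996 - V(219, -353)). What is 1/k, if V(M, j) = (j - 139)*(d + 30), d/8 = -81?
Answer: -1/205899 ≈ -4.8568e-6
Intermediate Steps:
d = -648 (d = 8*(-81) = -648)
V(M, j) = 85902 - 618*j (V(M, j) = (j - 139)*(-648 + 30) = (-139 + j)*(-618) = 85902 - 618*j)
k = -205899 (k = (242609 - 143456) + (-996 - (85902 - 618*(-353))) = 99153 + (-996 - (85902 + 218154)) = 99153 + (-996 - 1*304056) = 99153 + (-996 - 304056) = 99153 - 305052 = -205899)
1/k = 1/(-205899) = -1/205899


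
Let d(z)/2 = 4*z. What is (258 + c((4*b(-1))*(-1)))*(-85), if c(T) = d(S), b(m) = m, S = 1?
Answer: -22610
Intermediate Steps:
d(z) = 8*z (d(z) = 2*(4*z) = 8*z)
c(T) = 8 (c(T) = 8*1 = 8)
(258 + c((4*b(-1))*(-1)))*(-85) = (258 + 8)*(-85) = 266*(-85) = -22610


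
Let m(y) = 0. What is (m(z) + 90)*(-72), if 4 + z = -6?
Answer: -6480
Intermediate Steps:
z = -10 (z = -4 - 6 = -10)
(m(z) + 90)*(-72) = (0 + 90)*(-72) = 90*(-72) = -6480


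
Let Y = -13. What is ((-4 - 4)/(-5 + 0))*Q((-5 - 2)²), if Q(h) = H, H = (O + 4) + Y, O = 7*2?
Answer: 8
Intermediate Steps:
O = 14
H = 5 (H = (14 + 4) - 13 = 18 - 13 = 5)
Q(h) = 5
((-4 - 4)/(-5 + 0))*Q((-5 - 2)²) = ((-4 - 4)/(-5 + 0))*5 = -8/(-5)*5 = -8*(-⅕)*5 = (8/5)*5 = 8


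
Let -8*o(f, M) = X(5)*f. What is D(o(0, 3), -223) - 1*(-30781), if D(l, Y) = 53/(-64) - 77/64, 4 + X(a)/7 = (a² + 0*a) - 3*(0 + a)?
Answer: 984927/32 ≈ 30779.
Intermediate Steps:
X(a) = -28 - 21*a + 7*a² (X(a) = -28 + 7*((a² + 0*a) - 3*(0 + a)) = -28 + 7*((a² + 0) - 3*a) = -28 + 7*(a² - 3*a) = -28 + (-21*a + 7*a²) = -28 - 21*a + 7*a²)
o(f, M) = -21*f/4 (o(f, M) = -(-28 - 21*5 + 7*5²)*f/8 = -(-28 - 105 + 7*25)*f/8 = -(-28 - 105 + 175)*f/8 = -21*f/4)
D(l, Y) = -65/32 (D(l, Y) = 53*(-1/64) - 77*1/64 = -53/64 - 77/64 = -65/32)
D(o(0, 3), -223) - 1*(-30781) = -65/32 - 1*(-30781) = -65/32 + 30781 = 984927/32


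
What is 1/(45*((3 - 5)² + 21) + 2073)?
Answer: 1/3198 ≈ 0.00031270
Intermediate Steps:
1/(45*((3 - 5)² + 21) + 2073) = 1/(45*((-2)² + 21) + 2073) = 1/(45*(4 + 21) + 2073) = 1/(45*25 + 2073) = 1/(1125 + 2073) = 1/3198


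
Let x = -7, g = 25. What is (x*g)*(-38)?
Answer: 6650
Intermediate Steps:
(x*g)*(-38) = -7*25*(-38) = -175*(-38) = 6650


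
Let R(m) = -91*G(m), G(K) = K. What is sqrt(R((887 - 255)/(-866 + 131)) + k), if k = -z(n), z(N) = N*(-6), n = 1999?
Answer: sqrt(133096530)/105 ≈ 109.87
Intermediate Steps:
z(N) = -6*N
R(m) = -91*m
k = 11994 (k = -(-6)*1999 = -1*(-11994) = 11994)
sqrt(R((887 - 255)/(-866 + 131)) + k) = sqrt(-91*(887 - 255)/(-866 + 131) + 11994) = sqrt(-57512/(-735) + 11994) = sqrt(-57512*(-1)/735 + 11994) = sqrt(-91*(-632/735) + 11994) = sqrt(8216/105 + 11994) = sqrt(1267586/105) = sqrt(133096530)/105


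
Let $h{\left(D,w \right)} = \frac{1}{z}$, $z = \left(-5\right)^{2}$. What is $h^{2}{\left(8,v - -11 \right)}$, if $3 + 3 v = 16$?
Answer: $\frac{1}{625} \approx 0.0016$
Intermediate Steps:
$v = \frac{13}{3}$ ($v = -1 + \frac{1}{3} \cdot 16 = -1 + \frac{16}{3} = \frac{13}{3} \approx 4.3333$)
$z = 25$
$h{\left(D,w \right)} = \frac{1}{25}$
$h^{2}{\left(8,v - -11 \right)} = \left(\frac{1}{25}\right)^{2} = \frac{1}{625}$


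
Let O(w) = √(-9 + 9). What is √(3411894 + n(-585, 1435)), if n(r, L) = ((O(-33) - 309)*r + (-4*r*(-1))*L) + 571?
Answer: √235330 ≈ 485.11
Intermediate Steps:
O(w) = 0 (O(w) = √0 = 0)
n(r, L) = 571 - 309*r + 4*L*r (n(r, L) = ((0 - 309)*r + (-4*r*(-1))*L) + 571 = (-309*r + (4*r)*L) + 571 = (-309*r + 4*L*r) + 571 = 571 - 309*r + 4*L*r)
√(3411894 + n(-585, 1435)) = √(3411894 + (571 - 309*(-585) + 4*1435*(-585))) = √(3411894 + (571 + 180765 - 3357900)) = √(3411894 - 3176564) = √235330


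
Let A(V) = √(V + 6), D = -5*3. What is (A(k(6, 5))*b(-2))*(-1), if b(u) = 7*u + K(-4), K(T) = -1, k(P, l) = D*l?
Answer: 15*I*√69 ≈ 124.6*I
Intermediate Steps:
D = -15
k(P, l) = -15*l
A(V) = √(6 + V)
b(u) = -1 + 7*u (b(u) = 7*u - 1 = -1 + 7*u)
(A(k(6, 5))*b(-2))*(-1) = (√(6 - 15*5)*(-1 + 7*(-2)))*(-1) = (√(6 - 75)*(-1 - 14))*(-1) = (√(-69)*(-15))*(-1) = ((I*√69)*(-15))*(-1) = -15*I*√69*(-1) = 15*I*√69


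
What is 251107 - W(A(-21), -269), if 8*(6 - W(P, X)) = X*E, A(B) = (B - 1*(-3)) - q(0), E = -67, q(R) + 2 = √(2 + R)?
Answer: 2026831/8 ≈ 2.5335e+5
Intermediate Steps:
q(R) = -2 + √(2 + R)
A(B) = 5 + B - √2 (A(B) = (B - 1*(-3)) - (-2 + √(2 + 0)) = (B + 3) - (-2 + √2) = (3 + B) + (2 - √2) = 5 + B - √2)
W(P, X) = 6 + 67*X/8 (W(P, X) = 6 - X*(-67)/8 = 6 - (-67)*X/8 = 6 + 67*X/8)
251107 - W(A(-21), -269) = 251107 - (6 + (67/8)*(-269)) = 251107 - (6 - 18023/8) = 251107 - 1*(-17975/8) = 251107 + 17975/8 = 2026831/8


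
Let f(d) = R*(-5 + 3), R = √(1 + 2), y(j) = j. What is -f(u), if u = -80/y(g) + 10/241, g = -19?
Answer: 2*√3 ≈ 3.4641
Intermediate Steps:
R = √3 ≈ 1.7320
u = 19470/4579 (u = -80/(-19) + 10/241 = -80*(-1/19) + 10*(1/241) = 80/19 + 10/241 = 19470/4579 ≈ 4.2520)
f(d) = -2*√3 (f(d) = √3*(-5 + 3) = √3*(-2) = -2*√3)
-f(u) = -(-2)*√3 = 2*√3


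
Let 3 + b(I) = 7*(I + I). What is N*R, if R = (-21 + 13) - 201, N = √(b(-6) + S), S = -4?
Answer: -209*I*√91 ≈ -1993.7*I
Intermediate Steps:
b(I) = -3 + 14*I (b(I) = -3 + 7*(I + I) = -3 + 7*(2*I) = -3 + 14*I)
N = I*√91 (N = √((-3 + 14*(-6)) - 4) = √((-3 - 84) - 4) = √(-87 - 4) = √(-91) = I*√91 ≈ 9.5394*I)
R = -209 (R = -8 - 201 = -209)
N*R = (I*√91)*(-209) = -209*I*√91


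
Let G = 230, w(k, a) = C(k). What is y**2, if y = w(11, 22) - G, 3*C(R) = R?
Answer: 461041/9 ≈ 51227.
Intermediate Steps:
C(R) = R/3
w(k, a) = k/3
y = -679/3 (y = (1/3)*11 - 1*230 = 11/3 - 230 = -679/3 ≈ -226.33)
y**2 = (-679/3)**2 = 461041/9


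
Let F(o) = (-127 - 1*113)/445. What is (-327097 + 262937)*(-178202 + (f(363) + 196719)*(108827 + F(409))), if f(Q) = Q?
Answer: -122470705424533120/89 ≈ -1.3761e+15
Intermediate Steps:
F(o) = -48/89 (F(o) = (-127 - 113)*(1/445) = -240*1/445 = -48/89)
(-327097 + 262937)*(-178202 + (f(363) + 196719)*(108827 + F(409))) = (-327097 + 262937)*(-178202 + (363 + 196719)*(108827 - 48/89)) = -64160*(-178202 + 197082*(9685555/89)) = -64160*(-178202 + 1908848550510/89) = -64160*1908832690532/89 = -122470705424533120/89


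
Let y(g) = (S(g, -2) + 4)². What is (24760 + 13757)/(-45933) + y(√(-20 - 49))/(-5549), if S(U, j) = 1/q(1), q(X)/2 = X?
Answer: -286214635/339842956 ≈ -0.84220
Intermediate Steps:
q(X) = 2*X
S(U, j) = ½ (S(U, j) = 1/(2*1) = 1/2 = ½)
y(g) = 81/4 (y(g) = (½ + 4)² = (9/2)² = 81/4)
(24760 + 13757)/(-45933) + y(√(-20 - 49))/(-5549) = (24760 + 13757)/(-45933) + (81/4)/(-5549) = 38517*(-1/45933) + (81/4)*(-1/5549) = -12839/15311 - 81/22196 = -286214635/339842956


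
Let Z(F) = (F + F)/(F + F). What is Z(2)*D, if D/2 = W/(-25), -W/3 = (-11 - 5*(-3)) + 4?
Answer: 48/25 ≈ 1.9200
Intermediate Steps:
Z(F) = 1 (Z(F) = (2*F)/((2*F)) = (2*F)*(1/(2*F)) = 1)
W = -24 (W = -3*((-11 - 5*(-3)) + 4) = -3*((-11 + 15) + 4) = -3*(4 + 4) = -3*8 = -24)
D = 48/25 (D = 2*(-24/(-25)) = 2*(-24*(-1/25)) = 2*(24/25) = 48/25 ≈ 1.9200)
Z(2)*D = 1*(48/25) = 48/25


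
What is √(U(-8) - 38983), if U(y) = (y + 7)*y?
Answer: 5*I*√1559 ≈ 197.42*I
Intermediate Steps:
U(y) = y*(7 + y) (U(y) = (7 + y)*y = y*(7 + y))
√(U(-8) - 38983) = √(-8*(7 - 8) - 38983) = √(-8*(-1) - 38983) = √(8 - 38983) = √(-38975) = 5*I*√1559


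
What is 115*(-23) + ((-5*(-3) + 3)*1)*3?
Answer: -2591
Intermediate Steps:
115*(-23) + ((-5*(-3) + 3)*1)*3 = -2645 + ((15 + 3)*1)*3 = -2645 + (18*1)*3 = -2645 + 18*3 = -2645 + 54 = -2591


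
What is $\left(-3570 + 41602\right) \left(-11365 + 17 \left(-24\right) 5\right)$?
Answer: $-509818960$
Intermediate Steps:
$\left(-3570 + 41602\right) \left(-11365 + 17 \left(-24\right) 5\right) = 38032 \left(-11365 - 2040\right) = 38032 \left(-13405\right) = -509818960$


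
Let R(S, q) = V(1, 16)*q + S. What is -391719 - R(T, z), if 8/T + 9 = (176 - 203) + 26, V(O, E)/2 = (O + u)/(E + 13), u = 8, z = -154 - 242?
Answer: -56763499/145 ≈ -3.9147e+5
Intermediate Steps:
z = -396
V(O, E) = 2*(8 + O)/(13 + E) (V(O, E) = 2*((O + 8)/(E + 13)) = 2*((8 + O)/(13 + E)) = 2*(8 + O)/(13 + E))
T = -⅘ (T = 8/(-9 + ((176 - 203) + 26)) = 8/(-9 + (-27 + 26)) = 8/(-9 - 1) = 8/(-10) = 8*(-⅒) = -⅘ ≈ -0.80000)
R(S, q) = S + 18*q/29 (R(S, q) = (2*(8 + 1)/(13 + 16))*q + S = (2*9/29)*q + S = (2*(1/29)*9)*q + S = 18*q/29 + S = S + 18*q/29)
-391719 - R(T, z) = -391719 - (-⅘ + (18/29)*(-396)) = -391719 - (-⅘ - 7128/29) = -391719 - 1*(-35756/145) = -391719 + 35756/145 = -56763499/145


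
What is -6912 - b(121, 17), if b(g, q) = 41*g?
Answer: -11873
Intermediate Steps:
-6912 - b(121, 17) = -6912 - 41*121 = -6912 - 1*4961 = -6912 - 4961 = -11873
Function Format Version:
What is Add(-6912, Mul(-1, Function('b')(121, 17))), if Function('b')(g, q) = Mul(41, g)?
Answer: -11873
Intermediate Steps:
Add(-6912, Mul(-1, Function('b')(121, 17))) = Add(-6912, Mul(-1, Mul(41, 121))) = Add(-6912, Mul(-1, 4961)) = Add(-6912, -4961) = -11873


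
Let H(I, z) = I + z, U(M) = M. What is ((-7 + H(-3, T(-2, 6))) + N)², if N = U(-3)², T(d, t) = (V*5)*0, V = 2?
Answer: 1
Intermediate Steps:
T(d, t) = 0 (T(d, t) = (2*5)*0 = 10*0 = 0)
N = 9 (N = (-3)² = 9)
((-7 + H(-3, T(-2, 6))) + N)² = ((-7 + (-3 + 0)) + 9)² = ((-7 - 3) + 9)² = (-10 + 9)² = (-1)² = 1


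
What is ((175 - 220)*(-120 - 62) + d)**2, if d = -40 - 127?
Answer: 64368529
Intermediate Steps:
d = -167
((175 - 220)*(-120 - 62) + d)**2 = ((175 - 220)*(-120 - 62) - 167)**2 = (-45*(-182) - 167)**2 = (8190 - 167)**2 = 8023**2 = 64368529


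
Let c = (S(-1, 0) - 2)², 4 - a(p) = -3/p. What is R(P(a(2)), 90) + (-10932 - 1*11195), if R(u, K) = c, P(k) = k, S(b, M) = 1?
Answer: -22126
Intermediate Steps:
a(p) = 4 + 3/p (a(p) = 4 - (-3)/p = 4 + 3/p)
c = 1 (c = (1 - 2)² = (-1)² = 1)
R(u, K) = 1
R(P(a(2)), 90) + (-10932 - 1*11195) = 1 + (-10932 - 1*11195) = 1 + (-10932 - 11195) = 1 - 22127 = -22126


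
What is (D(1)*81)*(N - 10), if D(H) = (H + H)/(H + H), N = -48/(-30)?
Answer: -3402/5 ≈ -680.40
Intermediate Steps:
N = 8/5 (N = -48*(-1/30) = 8/5 ≈ 1.6000)
D(H) = 1 (D(H) = (2*H)/((2*H)) = (2*H)*(1/(2*H)) = 1)
(D(1)*81)*(N - 10) = (1*81)*(8/5 - 10) = 81*(-42/5) = -3402/5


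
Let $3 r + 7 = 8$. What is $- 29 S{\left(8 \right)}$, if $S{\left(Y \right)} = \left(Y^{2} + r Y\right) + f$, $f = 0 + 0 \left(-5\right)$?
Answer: $- \frac{5800}{3} \approx -1933.3$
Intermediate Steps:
$r = \frac{1}{3}$ ($r = - \frac{7}{3} + \frac{1}{3} \cdot 8 = - \frac{7}{3} + \frac{8}{3} = \frac{1}{3} \approx 0.33333$)
$f = 0$ ($f = 0 + 0 = 0$)
$S{\left(Y \right)} = Y^{2} + \frac{Y}{3}$ ($S{\left(Y \right)} = \left(Y^{2} + \frac{Y}{3}\right) + 0 = Y^{2} + \frac{Y}{3}$)
$- 29 S{\left(8 \right)} = - 29 \cdot 8 \left(\frac{1}{3} + 8\right) = - 29 \cdot 8 \cdot \frac{25}{3} = \left(-29\right) \frac{200}{3} = - \frac{5800}{3}$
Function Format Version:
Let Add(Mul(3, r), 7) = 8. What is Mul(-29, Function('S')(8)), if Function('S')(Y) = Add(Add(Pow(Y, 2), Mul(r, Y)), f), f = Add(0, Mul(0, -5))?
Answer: Rational(-5800, 3) ≈ -1933.3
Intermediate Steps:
r = Rational(1, 3) (r = Add(Rational(-7, 3), Mul(Rational(1, 3), 8)) = Add(Rational(-7, 3), Rational(8, 3)) = Rational(1, 3) ≈ 0.33333)
f = 0 (f = Add(0, 0) = 0)
Function('S')(Y) = Add(Pow(Y, 2), Mul(Rational(1, 3), Y)) (Function('S')(Y) = Add(Add(Pow(Y, 2), Mul(Rational(1, 3), Y)), 0) = Add(Pow(Y, 2), Mul(Rational(1, 3), Y)))
Mul(-29, Function('S')(8)) = Mul(-29, Mul(8, Add(Rational(1, 3), 8))) = Mul(-29, Mul(8, Rational(25, 3))) = Mul(-29, Rational(200, 3)) = Rational(-5800, 3)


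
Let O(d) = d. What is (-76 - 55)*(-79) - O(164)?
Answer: 10185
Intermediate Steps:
(-76 - 55)*(-79) - O(164) = (-76 - 55)*(-79) - 1*164 = -131*(-79) - 164 = 10349 - 164 = 10185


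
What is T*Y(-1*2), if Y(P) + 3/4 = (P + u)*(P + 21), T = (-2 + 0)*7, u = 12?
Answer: -5299/2 ≈ -2649.5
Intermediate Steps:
T = -14 (T = -2*7 = -14)
Y(P) = -¾ + (12 + P)*(21 + P) (Y(P) = -¾ + (P + 12)*(P + 21) = -¾ + (12 + P)*(21 + P))
T*Y(-1*2) = -14*(1005/4 + (-1*2)² + 33*(-1*2)) = -14*(1005/4 + (-2)² + 33*(-2)) = -14*(1005/4 + 4 - 66) = -14*757/4 = -5299/2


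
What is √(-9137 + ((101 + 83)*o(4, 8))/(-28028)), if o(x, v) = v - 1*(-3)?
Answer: I*√75664095/91 ≈ 95.588*I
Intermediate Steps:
o(x, v) = 3 + v (o(x, v) = v + 3 = 3 + v)
√(-9137 + ((101 + 83)*o(4, 8))/(-28028)) = √(-9137 + ((101 + 83)*(3 + 8))/(-28028)) = √(-9137 + (184*11)*(-1/28028)) = √(-9137 + 2024*(-1/28028)) = √(-9137 - 46/637) = √(-5820315/637) = I*√75664095/91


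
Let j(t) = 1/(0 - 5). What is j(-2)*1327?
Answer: -1327/5 ≈ -265.40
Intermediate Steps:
j(t) = -⅕ (j(t) = 1/(-5) = -⅕)
j(-2)*1327 = -⅕*1327 = -1327/5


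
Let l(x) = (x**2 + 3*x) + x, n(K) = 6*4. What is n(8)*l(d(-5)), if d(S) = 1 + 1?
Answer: 288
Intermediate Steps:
n(K) = 24
d(S) = 2
l(x) = x**2 + 4*x
n(8)*l(d(-5)) = 24*(2*(4 + 2)) = 24*(2*6) = 24*12 = 288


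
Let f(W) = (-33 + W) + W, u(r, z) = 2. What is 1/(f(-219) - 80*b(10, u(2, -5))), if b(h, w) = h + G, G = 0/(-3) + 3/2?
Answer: -1/1391 ≈ -0.00071891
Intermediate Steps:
G = 3/2 (G = 0*(-⅓) + 3*(½) = 0 + 3/2 = 3/2 ≈ 1.5000)
b(h, w) = 3/2 + h (b(h, w) = h + 3/2 = 3/2 + h)
f(W) = -33 + 2*W
1/(f(-219) - 80*b(10, u(2, -5))) = 1/((-33 + 2*(-219)) - 80*(3/2 + 10)) = 1/((-33 - 438) - 80*23/2) = 1/(-471 - 920) = 1/(-1391) = -1/1391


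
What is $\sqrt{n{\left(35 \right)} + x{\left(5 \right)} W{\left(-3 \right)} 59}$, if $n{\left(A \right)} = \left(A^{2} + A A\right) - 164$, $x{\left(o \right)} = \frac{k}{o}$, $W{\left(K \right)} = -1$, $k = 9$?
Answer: $\frac{3 \sqrt{6055}}{5} \approx 46.688$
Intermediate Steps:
$x{\left(o \right)} = \frac{9}{o}$
$n{\left(A \right)} = -164 + 2 A^{2}$ ($n{\left(A \right)} = \left(A^{2} + A^{2}\right) - 164 = 2 A^{2} - 164 = -164 + 2 A^{2}$)
$\sqrt{n{\left(35 \right)} + x{\left(5 \right)} W{\left(-3 \right)} 59} = \sqrt{\left(-164 + 2 \cdot 35^{2}\right) + \frac{9}{5} \left(-1\right) 59} = \sqrt{\left(-164 + 2 \cdot 1225\right) + 9 \cdot \frac{1}{5} \left(-1\right) 59} = \sqrt{\left(-164 + 2450\right) + \frac{9}{5} \left(-1\right) 59} = \sqrt{2286 - \frac{531}{5}} = \sqrt{\frac{10899}{5}} = \frac{3 \sqrt{6055}}{5}$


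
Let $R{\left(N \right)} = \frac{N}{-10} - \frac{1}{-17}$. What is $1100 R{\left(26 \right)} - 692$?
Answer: $- \frac{59284}{17} \approx -3487.3$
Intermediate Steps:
$R{\left(N \right)} = \frac{1}{17} - \frac{N}{10}$ ($R{\left(N \right)} = N \left(- \frac{1}{10}\right) - - \frac{1}{17} = - \frac{N}{10} + \frac{1}{17} = \frac{1}{17} - \frac{N}{10}$)
$1100 R{\left(26 \right)} - 692 = 1100 \left(\frac{1}{17} - \frac{13}{5}\right) - 692 = 1100 \left(- \frac{216}{85}\right) - 692 = - \frac{47520}{17} - 692 = - \frac{59284}{17}$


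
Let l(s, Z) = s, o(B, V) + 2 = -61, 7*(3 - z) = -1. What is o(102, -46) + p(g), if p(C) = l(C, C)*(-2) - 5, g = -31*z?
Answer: 888/7 ≈ 126.86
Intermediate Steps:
z = 22/7 (z = 3 - ⅐*(-1) = 3 + ⅐ = 22/7 ≈ 3.1429)
o(B, V) = -63 (o(B, V) = -2 - 61 = -63)
g = -682/7 (g = -31*22/7 = -682/7 ≈ -97.429)
p(C) = -5 - 2*C (p(C) = C*(-2) - 5 = -2*C - 5 = -5 - 2*C)
o(102, -46) + p(g) = -63 + (-5 - 2*(-682/7)) = -63 + (-5 + 1364/7) = -63 + 1329/7 = 888/7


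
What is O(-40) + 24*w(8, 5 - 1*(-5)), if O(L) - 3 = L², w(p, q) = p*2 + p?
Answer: 2179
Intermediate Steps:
w(p, q) = 3*p (w(p, q) = 2*p + p = 3*p)
O(L) = 3 + L²
O(-40) + 24*w(8, 5 - 1*(-5)) = (3 + (-40)²) + 24*(3*8) = (3 + 1600) + 24*24 = 1603 + 576 = 2179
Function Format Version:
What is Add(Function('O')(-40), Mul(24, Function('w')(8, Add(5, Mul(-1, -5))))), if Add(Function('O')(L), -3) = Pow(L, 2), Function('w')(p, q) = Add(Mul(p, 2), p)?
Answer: 2179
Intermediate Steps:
Function('w')(p, q) = Mul(3, p) (Function('w')(p, q) = Add(Mul(2, p), p) = Mul(3, p))
Function('O')(L) = Add(3, Pow(L, 2))
Add(Function('O')(-40), Mul(24, Function('w')(8, Add(5, Mul(-1, -5))))) = Add(Add(3, Pow(-40, 2)), Mul(24, Mul(3, 8))) = Add(Add(3, 1600), Mul(24, 24)) = Add(1603, 576) = 2179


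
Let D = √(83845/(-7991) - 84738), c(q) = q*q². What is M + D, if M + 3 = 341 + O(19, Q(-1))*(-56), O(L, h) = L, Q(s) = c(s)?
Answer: -726 + I*√5411706597173/7991 ≈ -726.0 + 291.12*I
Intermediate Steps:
c(q) = q³
Q(s) = s³
D = I*√5411706597173/7991 (D = √(83845*(-1/7991) - 84738) = √(-83845/7991 - 84738) = √(-677225203/7991) = I*√5411706597173/7991 ≈ 291.12*I)
M = -726 (M = -3 + (341 + 19*(-56)) = -3 + (341 - 1064) = -3 - 723 = -726)
M + D = -726 + I*√5411706597173/7991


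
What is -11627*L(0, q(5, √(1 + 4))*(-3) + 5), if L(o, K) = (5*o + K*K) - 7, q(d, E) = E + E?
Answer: -2302146 + 697620*√5 ≈ -7.4222e+5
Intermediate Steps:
q(d, E) = 2*E
L(o, K) = -7 + K² + 5*o (L(o, K) = (5*o + K²) - 7 = (K² + 5*o) - 7 = -7 + K² + 5*o)
-11627*L(0, q(5, √(1 + 4))*(-3) + 5) = -11627*(-7 + ((2*√(1 + 4))*(-3) + 5)² + 5*0) = -11627*(-7 + ((2*√5)*(-3) + 5)² + 0) = -11627*(-7 + (-6*√5 + 5)² + 0) = -11627*(-7 + (5 - 6*√5)² + 0) = -11627*(-7 + (5 - 6*√5)²) = 81389 - 11627*(5 - 6*√5)²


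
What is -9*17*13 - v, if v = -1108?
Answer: -881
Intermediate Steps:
-9*17*13 - v = -9*17*13 - 1*(-1108) = -153*13 + 1108 = -1989 + 1108 = -881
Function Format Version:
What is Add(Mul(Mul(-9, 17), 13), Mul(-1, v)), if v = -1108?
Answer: -881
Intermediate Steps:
Add(Mul(Mul(-9, 17), 13), Mul(-1, v)) = Add(Mul(Mul(-9, 17), 13), Mul(-1, -1108)) = Add(Mul(-153, 13), 1108) = Add(-1989, 1108) = -881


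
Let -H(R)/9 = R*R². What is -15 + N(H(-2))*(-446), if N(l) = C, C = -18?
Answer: 8013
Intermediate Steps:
H(R) = -9*R³ (H(R) = -9*R*R² = -9*R³)
N(l) = -18
-15 + N(H(-2))*(-446) = -15 - 18*(-446) = -15 + 8028 = 8013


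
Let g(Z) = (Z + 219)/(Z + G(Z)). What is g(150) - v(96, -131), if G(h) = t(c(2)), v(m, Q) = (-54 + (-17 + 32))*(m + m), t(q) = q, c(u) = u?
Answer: 1138545/152 ≈ 7490.4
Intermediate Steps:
v(m, Q) = -78*m (v(m, Q) = (-54 + 15)*(2*m) = -78*m)
G(h) = 2
g(Z) = (219 + Z)/(2 + Z) (g(Z) = (Z + 219)/(Z + 2) = (219 + Z)/(2 + Z))
g(150) - v(96, -131) = (219 + 150)/(2 + 150) - (-78)*96 = 369/152 - 1*(-7488) = (1/152)*369 + 7488 = 369/152 + 7488 = 1138545/152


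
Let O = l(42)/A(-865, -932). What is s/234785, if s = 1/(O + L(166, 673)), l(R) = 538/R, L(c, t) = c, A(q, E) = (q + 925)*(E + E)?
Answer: 469728/18307312056247 ≈ 2.5658e-8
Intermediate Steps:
A(q, E) = 2*E*(925 + q) (A(q, E) = (925 + q)*(2*E) = 2*E*(925 + q))
O = -269/2348640 (O = (538/42)/((2*(-932)*(925 - 865))) = (538*(1/42))/((2*(-932)*60)) = (269/21)/(-111840) = (269/21)*(-1/111840) = -269/2348640 ≈ -0.00011453)
s = 2348640/389873971 (s = 1/(-269/2348640 + 166) = 1/(389873971/2348640) = 2348640/389873971 ≈ 0.0060241)
s/234785 = (2348640/389873971)/234785 = (2348640/389873971)*(1/234785) = 469728/18307312056247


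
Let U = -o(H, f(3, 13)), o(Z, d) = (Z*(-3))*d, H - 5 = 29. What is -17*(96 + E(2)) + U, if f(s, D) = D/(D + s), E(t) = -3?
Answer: -11985/8 ≈ -1498.1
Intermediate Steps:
H = 34 (H = 5 + 29 = 34)
o(Z, d) = -3*Z*d (o(Z, d) = (-3*Z)*d = -3*Z*d)
U = 663/8 (U = -(-3)*34*13/(13 + 3) = -(-3)*34*13/16 = -1*(-663/8) = 663/8 ≈ 82.875)
-17*(96 + E(2)) + U = -17*(96 - 3) + 663/8 = -17*93 + 663/8 = -1581 + 663/8 = -11985/8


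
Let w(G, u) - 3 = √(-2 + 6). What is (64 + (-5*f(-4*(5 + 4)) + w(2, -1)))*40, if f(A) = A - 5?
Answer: 10960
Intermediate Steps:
w(G, u) = 5 (w(G, u) = 3 + √(-2 + 6) = 3 + √4 = 3 + 2 = 5)
f(A) = -5 + A
(64 + (-5*f(-4*(5 + 4)) + w(2, -1)))*40 = (64 + (-5*(-5 - 4*(5 + 4)) + 5))*40 = (64 + (-5*(-5 - 4*9) + 5))*40 = (64 + (-5*(-5 - 36) + 5))*40 = (64 + (-5*(-41) + 5))*40 = (64 + (205 + 5))*40 = (64 + 210)*40 = 274*40 = 10960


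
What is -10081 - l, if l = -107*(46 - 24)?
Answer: -7727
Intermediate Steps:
l = -2354 (l = -107*22 = -2354)
-10081 - l = -10081 - 1*(-2354) = -10081 + 2354 = -7727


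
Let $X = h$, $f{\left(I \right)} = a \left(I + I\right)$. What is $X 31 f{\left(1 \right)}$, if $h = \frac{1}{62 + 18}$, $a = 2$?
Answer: $\frac{31}{20} \approx 1.55$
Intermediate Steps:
$f{\left(I \right)} = 4 I$ ($f{\left(I \right)} = 2 \left(I + I\right) = 2 \cdot 2 I = 4 I$)
$h = \frac{1}{80} \approx 0.0125$
$X = \frac{1}{80} \approx 0.0125$
$X 31 f{\left(1 \right)} = \frac{1}{80} \cdot 31 \cdot 4 \cdot 1 = \frac{31}{80} \cdot 4 = \frac{31}{20}$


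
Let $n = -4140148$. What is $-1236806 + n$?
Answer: $-5376954$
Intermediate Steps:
$-1236806 + n = -1236806 - 4140148 = -5376954$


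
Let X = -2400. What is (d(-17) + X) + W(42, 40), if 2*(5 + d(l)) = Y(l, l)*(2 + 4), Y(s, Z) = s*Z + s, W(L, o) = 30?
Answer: -1559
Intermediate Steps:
Y(s, Z) = s + Z*s (Y(s, Z) = Z*s + s = s + Z*s)
d(l) = -5 + 3*l*(1 + l) (d(l) = -5 + ((l*(1 + l))*(2 + 4))/2 = -5 + ((l*(1 + l))*6)/2 = -5 + (6*l*(1 + l))/2 = -5 + 3*l*(1 + l))
(d(-17) + X) + W(42, 40) = ((-5 + 3*(-17)*(1 - 17)) - 2400) + 30 = ((-5 + 3*(-17)*(-16)) - 2400) + 30 = ((-5 + 816) - 2400) + 30 = (811 - 2400) + 30 = -1589 + 30 = -1559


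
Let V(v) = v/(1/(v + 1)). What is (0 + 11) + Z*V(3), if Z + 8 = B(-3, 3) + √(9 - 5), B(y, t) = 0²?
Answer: -61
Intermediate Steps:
B(y, t) = 0
Z = -6 (Z = -8 + (0 + √(9 - 5)) = -8 + (0 + √4) = -8 + (0 + 2) = -8 + 2 = -6)
V(v) = v*(1 + v) (V(v) = v/(1/(1 + v)) = v*(1 + v))
(0 + 11) + Z*V(3) = (0 + 11) - 18*(1 + 3) = 11 - 18*4 = 11 - 6*12 = 11 - 72 = -61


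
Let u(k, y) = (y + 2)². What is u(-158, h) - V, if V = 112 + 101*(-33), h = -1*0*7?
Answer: 3225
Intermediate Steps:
h = 0 (h = 0*7 = 0)
V = -3221 (V = 112 - 3333 = -3221)
u(k, y) = (2 + y)²
u(-158, h) - V = (2 + 0)² - 1*(-3221) = 2² + 3221 = 4 + 3221 = 3225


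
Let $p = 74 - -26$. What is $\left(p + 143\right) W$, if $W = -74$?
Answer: $-17982$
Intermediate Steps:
$p = 100$ ($p = 74 + 26 = 100$)
$\left(p + 143\right) W = \left(100 + 143\right) \left(-74\right) = 243 \left(-74\right) = -17982$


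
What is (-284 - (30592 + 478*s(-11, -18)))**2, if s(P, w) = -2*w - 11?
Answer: 1834066276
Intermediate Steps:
s(P, w) = -11 - 2*w
(-284 - (30592 + 478*s(-11, -18)))**2 = (-284 - (25334 + 17208))**2 = (-284 - 478/(1/((-11 + 36) + 64)))**2 = (-284 - 478/(1/(25 + 64)))**2 = (-284 - 478/(1/89))**2 = (-284 - 478/1/89)**2 = (-284 - 478*89)**2 = (-284 - 42542)**2 = (-42826)**2 = 1834066276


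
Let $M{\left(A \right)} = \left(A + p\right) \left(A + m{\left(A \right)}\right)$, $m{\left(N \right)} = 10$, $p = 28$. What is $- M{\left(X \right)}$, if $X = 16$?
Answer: $-1144$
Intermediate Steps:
$M{\left(A \right)} = \left(10 + A\right) \left(28 + A\right)$ ($M{\left(A \right)} = \left(A + 28\right) \left(A + 10\right) = \left(28 + A\right) \left(10 + A\right) = \left(10 + A\right) \left(28 + A\right)$)
$- M{\left(X \right)} = - (280 + 16^{2} + 38 \cdot 16) = - (280 + 256 + 608) = \left(-1\right) 1144 = -1144$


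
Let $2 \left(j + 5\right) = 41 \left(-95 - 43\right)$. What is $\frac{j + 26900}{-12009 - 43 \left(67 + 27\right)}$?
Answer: $- \frac{3438}{2293} \approx -1.4993$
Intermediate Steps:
$j = -2834$ ($j = -5 + \frac{41 \left(-95 - 43\right)}{2} = -5 + \frac{41 \left(-138\right)}{2} = -5 + \frac{1}{2} \left(-5658\right) = -5 - 2829 = -2834$)
$\frac{j + 26900}{-12009 - 43 \left(67 + 27\right)} = \frac{-2834 + 26900}{-12009 - 43 \left(67 + 27\right)} = \frac{24066}{-12009 - 4042} = \frac{24066}{-16051} = 24066 \left(- \frac{1}{16051}\right) = - \frac{3438}{2293}$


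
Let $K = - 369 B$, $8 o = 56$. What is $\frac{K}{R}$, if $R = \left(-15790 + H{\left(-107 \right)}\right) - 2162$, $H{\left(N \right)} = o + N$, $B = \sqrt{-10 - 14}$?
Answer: $\frac{369 i \sqrt{6}}{9026} \approx 0.10014 i$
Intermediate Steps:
$o = 7$ ($o = \frac{1}{8} \cdot 56 = 7$)
$B = 2 i \sqrt{6}$ ($B = \sqrt{-24} = 2 i \sqrt{6} \approx 4.899 i$)
$H{\left(N \right)} = 7 + N$
$R = -18052$ ($R = \left(-15790 + \left(7 - 107\right)\right) - 2162 = \left(-15790 - 100\right) - 2162 = -15890 - 2162 = -18052$)
$K = - 738 i \sqrt{6}$ ($K = - 369 \cdot 2 i \sqrt{6} = - 738 i \sqrt{6} \approx - 1807.7 i$)
$\frac{K}{R} = \frac{\left(-738\right) i \sqrt{6}}{-18052} = - 738 i \sqrt{6} \left(- \frac{1}{18052}\right) = \frac{369 i \sqrt{6}}{9026}$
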